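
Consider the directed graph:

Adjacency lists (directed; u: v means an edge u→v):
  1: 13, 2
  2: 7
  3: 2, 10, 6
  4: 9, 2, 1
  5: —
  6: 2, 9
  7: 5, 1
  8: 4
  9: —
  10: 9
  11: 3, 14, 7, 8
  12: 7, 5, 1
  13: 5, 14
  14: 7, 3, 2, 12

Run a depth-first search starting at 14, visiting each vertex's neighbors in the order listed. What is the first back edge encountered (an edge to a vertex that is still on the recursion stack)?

13→14

DFS from 14 (visiting each vertex's neighbors in the order listed); mark gray on enter, black on exit:
14 gray
  7 gray
    5 gray
    5 black
    1 gray
      13 gray
        13→5: 5 black — skip
        13→14: 14 is gray → back edge
First back edge: 13 → 14.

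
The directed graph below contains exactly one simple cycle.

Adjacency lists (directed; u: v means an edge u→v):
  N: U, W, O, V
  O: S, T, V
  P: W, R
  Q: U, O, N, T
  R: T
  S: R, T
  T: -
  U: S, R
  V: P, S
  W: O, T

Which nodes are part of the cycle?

O, P, V, W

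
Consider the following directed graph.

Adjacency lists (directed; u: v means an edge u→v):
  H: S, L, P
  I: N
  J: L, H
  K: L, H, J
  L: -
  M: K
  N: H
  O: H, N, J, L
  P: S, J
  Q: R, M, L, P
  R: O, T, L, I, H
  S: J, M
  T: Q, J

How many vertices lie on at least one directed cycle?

A vertex is on a directed cycle iff it belongs to a strongly connected component of size ≥ 2 (or has a self-loop).
The vertices on cycles are {H, J, K, M, P, Q, R, S, T} — 9 in total.

9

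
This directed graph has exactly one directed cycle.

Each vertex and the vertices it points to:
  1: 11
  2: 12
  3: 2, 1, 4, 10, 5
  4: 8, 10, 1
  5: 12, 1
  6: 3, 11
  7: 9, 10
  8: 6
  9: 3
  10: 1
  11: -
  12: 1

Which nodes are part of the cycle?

3, 4, 6, 8

DFS with gray/black marking from 3:
3 gray
  2 gray
    12 gray
      1 gray
        11 gray
        11 black
      1 black
    12 black
  2 black
  3→1: 1 black — skip
  4 gray
    8 gray
      6 gray
        6→3: 3 is gray → back edge
Back edge closes the cycle 3 → 4 → 8 → 6 → 3; its vertices are {3, 4, 6, 8}.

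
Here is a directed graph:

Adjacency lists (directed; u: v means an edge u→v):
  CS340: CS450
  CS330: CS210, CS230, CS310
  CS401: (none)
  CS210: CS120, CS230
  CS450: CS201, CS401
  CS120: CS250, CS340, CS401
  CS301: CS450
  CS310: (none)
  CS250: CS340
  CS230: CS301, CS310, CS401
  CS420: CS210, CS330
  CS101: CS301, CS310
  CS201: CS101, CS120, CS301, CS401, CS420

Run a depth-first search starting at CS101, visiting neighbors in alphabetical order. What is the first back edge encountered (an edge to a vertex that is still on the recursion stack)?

DFS from CS101 (visiting neighbors in alphabetical order); mark gray on enter, black on exit:
CS101 gray
  CS301 gray
    CS450 gray
      CS201 gray
        CS201→CS101: CS101 is gray → back edge
First back edge: CS201 → CS101.

CS201→CS101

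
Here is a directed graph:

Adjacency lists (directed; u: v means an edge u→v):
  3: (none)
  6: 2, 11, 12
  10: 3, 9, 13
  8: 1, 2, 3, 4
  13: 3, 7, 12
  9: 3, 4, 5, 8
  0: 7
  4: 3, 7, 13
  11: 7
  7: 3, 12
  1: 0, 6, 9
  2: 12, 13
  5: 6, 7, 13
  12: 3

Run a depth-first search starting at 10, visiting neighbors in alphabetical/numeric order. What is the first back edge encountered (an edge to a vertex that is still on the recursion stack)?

DFS from 10 (visiting neighbors in alphabetical/numeric order); mark gray on enter, black on exit:
10 gray
  3 gray
  3 black
  9 gray
    9→3: 3 black — skip
    4 gray
      4→3: 3 black — skip
      7 gray
        7→3: 3 black — skip
        12 gray
          12→3: 3 black — skip
        12 black
      7 black
      13 gray
        13→3: 3 black — skip
        13→7: 7 black — skip
        13→12: 12 black — skip
      13 black
    4 black
    5 gray
      6 gray
        2 gray
          2→12: 12 black — skip
          2→13: 13 black — skip
        2 black
        11 gray
          11→7: 7 black — skip
        11 black
        6→12: 12 black — skip
      6 black
      5→7: 7 black — skip
      5→13: 13 black — skip
    5 black
    8 gray
      1 gray
        0 gray
          0→7: 7 black — skip
        0 black
        1→6: 6 black — skip
        1→9: 9 is gray → back edge
First back edge: 1 → 9.

1->9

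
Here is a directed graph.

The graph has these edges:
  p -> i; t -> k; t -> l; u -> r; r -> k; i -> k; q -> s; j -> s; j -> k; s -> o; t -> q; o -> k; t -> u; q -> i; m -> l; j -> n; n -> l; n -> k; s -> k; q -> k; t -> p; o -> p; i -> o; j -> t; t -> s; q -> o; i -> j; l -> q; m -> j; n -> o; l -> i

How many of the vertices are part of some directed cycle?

9

A vertex is on a directed cycle iff it belongs to a strongly connected component of size ≥ 2 (or has a self-loop).
The vertices on cycles are {i, j, l, n, o, p, q, s, t} — 9 in total.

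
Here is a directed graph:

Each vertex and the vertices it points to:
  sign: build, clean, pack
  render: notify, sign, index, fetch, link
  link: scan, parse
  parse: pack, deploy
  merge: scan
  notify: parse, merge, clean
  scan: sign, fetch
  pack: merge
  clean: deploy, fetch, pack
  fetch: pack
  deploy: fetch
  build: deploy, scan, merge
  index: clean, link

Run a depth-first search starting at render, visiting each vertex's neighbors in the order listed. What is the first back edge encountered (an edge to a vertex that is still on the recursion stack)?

fetch→pack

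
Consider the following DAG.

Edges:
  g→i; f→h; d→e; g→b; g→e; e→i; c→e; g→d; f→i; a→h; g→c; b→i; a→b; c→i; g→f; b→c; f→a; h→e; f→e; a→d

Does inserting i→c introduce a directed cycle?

Adding i→c creates a cycle iff c can already reach i.
Path from c: c → i.
So c → … → i → c is a cycle.

Yes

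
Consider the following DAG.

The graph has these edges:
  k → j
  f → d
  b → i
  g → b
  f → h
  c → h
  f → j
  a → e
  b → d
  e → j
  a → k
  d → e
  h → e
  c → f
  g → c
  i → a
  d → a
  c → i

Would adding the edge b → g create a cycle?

Adding b→g creates a cycle iff g can already reach b.
Path from g: g → b.
So g → … → b → g is a cycle.

Yes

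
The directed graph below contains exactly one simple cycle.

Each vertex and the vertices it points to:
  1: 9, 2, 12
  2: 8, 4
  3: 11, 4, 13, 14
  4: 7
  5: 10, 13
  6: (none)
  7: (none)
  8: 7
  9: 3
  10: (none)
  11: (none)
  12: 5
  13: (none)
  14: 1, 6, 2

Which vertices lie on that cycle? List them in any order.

1, 3, 9, 14

DFS with gray/black marking from 9:
9 gray
  3 gray
    11 gray
    11 black
    4 gray
      7 gray
      7 black
    4 black
    13 gray
    13 black
    14 gray
      1 gray
        1→9: 9 is gray → back edge
Back edge closes the cycle 9 → 3 → 14 → 1 → 9; its vertices are {1, 3, 9, 14}.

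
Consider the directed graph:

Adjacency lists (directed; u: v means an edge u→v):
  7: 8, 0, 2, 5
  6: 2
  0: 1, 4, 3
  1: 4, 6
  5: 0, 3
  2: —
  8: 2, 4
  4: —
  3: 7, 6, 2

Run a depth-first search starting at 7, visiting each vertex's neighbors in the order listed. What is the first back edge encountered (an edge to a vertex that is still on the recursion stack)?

DFS from 7 (visiting each vertex's neighbors in the order listed); mark gray on enter, black on exit:
7 gray
  8 gray
    2 gray
    2 black
    4 gray
    4 black
  8 black
  0 gray
    1 gray
      1→4: 4 black — skip
      6 gray
        6→2: 2 black — skip
      6 black
    1 black
    0→4: 4 black — skip
    3 gray
      3→7: 7 is gray → back edge
First back edge: 3 → 7.

3->7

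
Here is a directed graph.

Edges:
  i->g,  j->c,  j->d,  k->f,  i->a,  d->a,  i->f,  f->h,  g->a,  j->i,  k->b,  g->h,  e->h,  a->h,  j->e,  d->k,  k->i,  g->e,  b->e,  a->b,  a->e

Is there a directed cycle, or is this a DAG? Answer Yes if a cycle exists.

No

DFS with white/gray/black marking, starting from j:
j gray
  e gray
    h gray
    h black
  e black
  c gray
  c black
  i gray
    g gray
      g→h: h black — skip
      a gray
        a→e: e black — skip
        b gray
          b→e: e black — skip
        b black
        a→h: h black — skip
      a black
      g→e: e black — skip
    g black
    f gray
      f→h: h black — skip
    f black
    i→a: a black — skip
  i black
  d gray
    d→a: a black — skip
    k gray
      k→b: b black — skip
      k→i: i black — skip
      k→f: f black — skip
    k black
  d black
j black
Every edge goes to a white or black vertex — no back edge, so the graph is acyclic.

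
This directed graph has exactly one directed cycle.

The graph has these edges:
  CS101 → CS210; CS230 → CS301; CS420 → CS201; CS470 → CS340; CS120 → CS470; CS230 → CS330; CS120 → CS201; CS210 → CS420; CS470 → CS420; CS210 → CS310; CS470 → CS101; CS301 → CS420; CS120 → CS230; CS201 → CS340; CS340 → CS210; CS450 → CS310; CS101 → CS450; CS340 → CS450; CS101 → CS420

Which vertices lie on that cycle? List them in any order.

CS201, CS210, CS340, CS420

DFS with gray/black marking from CS201:
CS201 gray
  CS340 gray
    CS450 gray
      CS310 gray
      CS310 black
    CS450 black
    CS210 gray
      CS210→CS310: CS310 black — skip
      CS420 gray
        CS420→CS201: CS201 is gray → back edge
Back edge closes the cycle CS201 → CS340 → CS210 → CS420 → CS201; its vertices are {CS201, CS210, CS340, CS420}.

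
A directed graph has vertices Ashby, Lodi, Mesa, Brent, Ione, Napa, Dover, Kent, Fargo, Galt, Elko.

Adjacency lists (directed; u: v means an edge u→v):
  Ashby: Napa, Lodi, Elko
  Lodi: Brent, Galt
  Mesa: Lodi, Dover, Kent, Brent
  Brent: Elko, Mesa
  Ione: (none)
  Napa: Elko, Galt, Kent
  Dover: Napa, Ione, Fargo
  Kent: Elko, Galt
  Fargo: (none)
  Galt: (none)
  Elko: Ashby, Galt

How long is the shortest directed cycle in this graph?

2

For each vertex v, BFS finds the shortest path from v back to v.
The shortest such closed walk is Mesa → Brent → Mesa, length 2.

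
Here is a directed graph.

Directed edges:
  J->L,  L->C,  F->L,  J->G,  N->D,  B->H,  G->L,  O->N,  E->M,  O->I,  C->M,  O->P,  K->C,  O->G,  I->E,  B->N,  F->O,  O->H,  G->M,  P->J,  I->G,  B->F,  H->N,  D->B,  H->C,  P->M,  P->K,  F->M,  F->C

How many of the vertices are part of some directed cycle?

A vertex is on a directed cycle iff it belongs to a strongly connected component of size ≥ 2 (or has a self-loop).
The vertices on cycles are {B, D, F, H, N, O} — 6 in total.

6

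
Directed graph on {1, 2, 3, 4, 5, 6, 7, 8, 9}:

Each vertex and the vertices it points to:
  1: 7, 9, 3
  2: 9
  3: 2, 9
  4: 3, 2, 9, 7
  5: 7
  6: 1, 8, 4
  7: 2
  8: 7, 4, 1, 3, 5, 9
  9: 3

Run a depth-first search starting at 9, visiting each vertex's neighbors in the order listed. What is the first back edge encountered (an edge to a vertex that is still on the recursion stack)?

2->9

DFS from 9 (visiting each vertex's neighbors in the order listed); mark gray on enter, black on exit:
9 gray
  3 gray
    2 gray
      2→9: 9 is gray → back edge
First back edge: 2 → 9.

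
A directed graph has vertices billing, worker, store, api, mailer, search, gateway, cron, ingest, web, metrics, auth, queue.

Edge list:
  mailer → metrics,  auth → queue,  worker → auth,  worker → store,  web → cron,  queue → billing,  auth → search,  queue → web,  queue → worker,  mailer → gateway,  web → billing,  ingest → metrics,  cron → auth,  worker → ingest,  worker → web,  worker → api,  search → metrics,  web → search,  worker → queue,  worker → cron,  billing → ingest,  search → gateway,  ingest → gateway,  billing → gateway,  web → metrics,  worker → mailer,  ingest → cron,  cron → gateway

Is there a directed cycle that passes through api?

api lies on a cycle iff there is a path from api back to itself.
Exploring from api, it never reaches itself; equivalently, its strongly connected component is a singleton.

No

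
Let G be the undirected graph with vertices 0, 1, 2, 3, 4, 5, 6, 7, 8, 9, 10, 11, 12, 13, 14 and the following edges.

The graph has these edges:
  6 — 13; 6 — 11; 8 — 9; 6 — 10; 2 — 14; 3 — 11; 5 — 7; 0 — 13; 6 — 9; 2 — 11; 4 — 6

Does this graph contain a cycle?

DFS, tracking each vertex's parent; an edge to a visited non-parent vertex closes a cycle.
Start from 13:
visit 13 (parent –)
  visit 6 (parent 13)
    visit 11 (parent 6)
      visit 2 (parent 11)
        2–11: parent, skip
        visit 14 (parent 2)
          14–2: parent, skip
      11–6: parent, skip
      visit 3 (parent 11)
        3–11: parent, skip
    visit 4 (parent 6)
      4–6: parent, skip
    visit 10 (parent 6)
      10–6: parent, skip
    6–13: parent, skip
    visit 9 (parent 6)
      visit 8 (parent 9)
        8–9: parent, skip
      9–6: parent, skip
  visit 0 (parent 13)
    0–13: parent, skip
visit 1 (parent –)
visit 5 (parent –)
  visit 7 (parent 5)
    7–5: parent, skip
visit 12 (parent –)
No non-parent visited neighbor found — the graph is a forest.

No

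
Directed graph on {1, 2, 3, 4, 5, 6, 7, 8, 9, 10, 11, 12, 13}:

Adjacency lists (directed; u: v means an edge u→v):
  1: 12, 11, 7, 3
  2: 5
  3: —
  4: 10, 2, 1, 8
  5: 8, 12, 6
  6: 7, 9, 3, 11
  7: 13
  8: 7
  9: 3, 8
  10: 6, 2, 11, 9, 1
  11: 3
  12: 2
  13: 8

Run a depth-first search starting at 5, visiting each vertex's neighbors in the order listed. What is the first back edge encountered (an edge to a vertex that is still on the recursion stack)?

DFS from 5 (visiting each vertex's neighbors in the order listed); mark gray on enter, black on exit:
5 gray
  8 gray
    7 gray
      13 gray
        13→8: 8 is gray → back edge
First back edge: 13 → 8.

13→8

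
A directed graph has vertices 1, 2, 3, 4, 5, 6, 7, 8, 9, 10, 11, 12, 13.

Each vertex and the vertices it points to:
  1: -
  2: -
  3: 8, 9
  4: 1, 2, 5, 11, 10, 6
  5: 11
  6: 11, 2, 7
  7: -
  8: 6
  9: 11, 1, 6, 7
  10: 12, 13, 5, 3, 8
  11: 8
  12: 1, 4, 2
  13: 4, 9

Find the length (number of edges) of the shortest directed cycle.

For each vertex v, BFS finds the shortest path from v back to v.
The shortest such closed walk is 4 → 10 → 12 → 4, length 3.

3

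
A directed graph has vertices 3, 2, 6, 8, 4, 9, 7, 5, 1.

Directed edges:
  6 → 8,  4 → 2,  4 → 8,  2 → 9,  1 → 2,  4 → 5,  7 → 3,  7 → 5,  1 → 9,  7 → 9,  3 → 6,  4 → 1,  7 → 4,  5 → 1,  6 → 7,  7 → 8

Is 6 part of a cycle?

6 is on a cycle iff 6 can reach itself via ≥1 edge.
6 → 7 → 3 → 6 — yes.

Yes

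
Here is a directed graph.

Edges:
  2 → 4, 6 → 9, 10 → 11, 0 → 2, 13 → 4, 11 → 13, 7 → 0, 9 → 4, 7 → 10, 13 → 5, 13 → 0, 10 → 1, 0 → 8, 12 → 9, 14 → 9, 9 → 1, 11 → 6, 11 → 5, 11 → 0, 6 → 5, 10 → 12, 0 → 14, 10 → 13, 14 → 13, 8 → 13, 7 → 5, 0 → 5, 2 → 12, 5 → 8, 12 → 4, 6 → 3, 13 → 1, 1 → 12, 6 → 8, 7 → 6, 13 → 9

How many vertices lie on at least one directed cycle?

8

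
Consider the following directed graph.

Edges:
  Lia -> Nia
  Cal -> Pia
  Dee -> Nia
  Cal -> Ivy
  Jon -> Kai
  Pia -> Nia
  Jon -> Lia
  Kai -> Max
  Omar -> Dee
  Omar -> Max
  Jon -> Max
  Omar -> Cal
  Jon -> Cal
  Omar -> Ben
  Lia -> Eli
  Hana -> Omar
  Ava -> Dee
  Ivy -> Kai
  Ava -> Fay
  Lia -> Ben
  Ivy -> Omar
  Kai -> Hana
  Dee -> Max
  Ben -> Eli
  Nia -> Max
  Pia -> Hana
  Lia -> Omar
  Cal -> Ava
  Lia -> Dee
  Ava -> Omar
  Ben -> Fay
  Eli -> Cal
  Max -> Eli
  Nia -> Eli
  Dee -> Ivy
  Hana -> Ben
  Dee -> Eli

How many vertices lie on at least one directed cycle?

A vertex is on a directed cycle iff it belongs to a strongly connected component of size ≥ 2 (or has a self-loop).
The vertices on cycles are {Ava, Ben, Cal, Dee, Eli, Ivy, Kai, Max, Nia, Pia, Hana, Omar} — 12 in total.

12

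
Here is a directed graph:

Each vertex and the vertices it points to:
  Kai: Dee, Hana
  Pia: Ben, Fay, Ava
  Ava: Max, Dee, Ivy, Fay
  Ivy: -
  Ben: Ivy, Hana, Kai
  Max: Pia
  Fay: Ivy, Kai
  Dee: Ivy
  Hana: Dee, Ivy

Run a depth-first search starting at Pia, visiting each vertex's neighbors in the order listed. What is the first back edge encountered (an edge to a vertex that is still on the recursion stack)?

DFS from Pia (visiting each vertex's neighbors in the order listed); mark gray on enter, black on exit:
Pia gray
  Ben gray
    Ivy gray
    Ivy black
    Hana gray
      Dee gray
        Dee→Ivy: Ivy black — skip
      Dee black
      Hana→Ivy: Ivy black — skip
    Hana black
    Kai gray
      Kai→Dee: Dee black — skip
      Kai→Hana: Hana black — skip
    Kai black
  Ben black
  Fay gray
    Fay→Ivy: Ivy black — skip
    Fay→Kai: Kai black — skip
  Fay black
  Ava gray
    Max gray
      Max→Pia: Pia is gray → back edge
First back edge: Max → Pia.

Max->Pia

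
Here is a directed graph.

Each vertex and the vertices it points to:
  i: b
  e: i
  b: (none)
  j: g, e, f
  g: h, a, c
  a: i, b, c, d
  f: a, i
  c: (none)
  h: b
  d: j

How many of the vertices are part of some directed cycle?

5

A vertex is on a directed cycle iff it belongs to a strongly connected component of size ≥ 2 (or has a self-loop).
The vertices on cycles are {a, d, f, g, j} — 5 in total.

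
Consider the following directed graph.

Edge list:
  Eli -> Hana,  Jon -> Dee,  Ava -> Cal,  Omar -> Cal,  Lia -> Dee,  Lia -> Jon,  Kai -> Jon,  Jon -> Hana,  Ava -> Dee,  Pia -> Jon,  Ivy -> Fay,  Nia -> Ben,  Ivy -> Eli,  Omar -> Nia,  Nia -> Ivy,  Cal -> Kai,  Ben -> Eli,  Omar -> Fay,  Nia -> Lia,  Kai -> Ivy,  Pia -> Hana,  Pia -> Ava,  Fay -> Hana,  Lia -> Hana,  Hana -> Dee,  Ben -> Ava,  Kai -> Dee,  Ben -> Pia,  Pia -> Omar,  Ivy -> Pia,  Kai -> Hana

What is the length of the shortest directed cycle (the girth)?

For each vertex v, BFS finds the shortest path from v back to v.
The shortest such closed walk is Omar → Nia → Ben → Pia → Omar, length 4.

4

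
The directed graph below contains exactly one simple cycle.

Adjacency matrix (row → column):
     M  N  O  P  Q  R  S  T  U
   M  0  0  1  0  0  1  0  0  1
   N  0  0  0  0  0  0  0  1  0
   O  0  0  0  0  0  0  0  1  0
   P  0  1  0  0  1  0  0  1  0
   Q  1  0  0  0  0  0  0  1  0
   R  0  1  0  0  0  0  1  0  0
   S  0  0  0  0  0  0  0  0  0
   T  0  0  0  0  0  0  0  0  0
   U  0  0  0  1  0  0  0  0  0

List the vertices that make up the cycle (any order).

M, P, Q, U

DFS with gray/black marking from M:
M gray
  O gray
    T gray
    T black
  O black
  U gray
    P gray
      P→T: T black — skip
      N gray
        N→T: T black — skip
      N black
      Q gray
        Q→T: T black — skip
        Q→M: M is gray → back edge
Back edge closes the cycle M → U → P → Q → M; its vertices are {M, P, Q, U}.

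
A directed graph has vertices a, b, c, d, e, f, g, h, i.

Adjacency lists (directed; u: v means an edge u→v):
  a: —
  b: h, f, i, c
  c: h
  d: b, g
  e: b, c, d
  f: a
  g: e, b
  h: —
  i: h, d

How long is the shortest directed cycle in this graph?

For each vertex v, BFS finds the shortest path from v back to v.
The shortest such closed walk is g → e → d → g, length 3.

3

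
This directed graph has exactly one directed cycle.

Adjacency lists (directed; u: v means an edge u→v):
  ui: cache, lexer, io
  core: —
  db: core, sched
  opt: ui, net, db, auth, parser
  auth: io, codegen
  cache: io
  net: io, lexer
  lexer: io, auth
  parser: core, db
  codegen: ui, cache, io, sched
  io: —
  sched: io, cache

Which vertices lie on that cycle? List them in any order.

ui, auth, lexer, codegen

DFS with gray/black marking from auth:
auth gray
  io gray
  io black
  codegen gray
    ui gray
      cache gray
        cache→io: io black — skip
      cache black
      lexer gray
        lexer→io: io black — skip
        lexer→auth: auth is gray → back edge
Back edge closes the cycle auth → codegen → ui → lexer → auth; its vertices are {ui, auth, lexer, codegen}.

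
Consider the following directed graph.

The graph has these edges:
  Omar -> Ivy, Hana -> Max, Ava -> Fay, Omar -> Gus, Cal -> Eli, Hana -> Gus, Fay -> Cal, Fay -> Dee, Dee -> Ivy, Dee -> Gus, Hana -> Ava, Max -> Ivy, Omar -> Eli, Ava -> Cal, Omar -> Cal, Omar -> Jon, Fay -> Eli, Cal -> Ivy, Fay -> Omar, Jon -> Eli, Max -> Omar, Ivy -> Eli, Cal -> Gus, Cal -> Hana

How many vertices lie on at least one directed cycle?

6

A vertex is on a directed cycle iff it belongs to a strongly connected component of size ≥ 2 (or has a self-loop).
The vertices on cycles are {Ava, Cal, Fay, Max, Hana, Omar} — 6 in total.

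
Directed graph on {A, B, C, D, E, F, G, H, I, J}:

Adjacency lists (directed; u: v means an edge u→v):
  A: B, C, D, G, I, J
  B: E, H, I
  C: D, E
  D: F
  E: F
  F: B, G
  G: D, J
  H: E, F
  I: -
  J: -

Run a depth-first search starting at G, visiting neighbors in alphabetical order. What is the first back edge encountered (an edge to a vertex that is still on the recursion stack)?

E→F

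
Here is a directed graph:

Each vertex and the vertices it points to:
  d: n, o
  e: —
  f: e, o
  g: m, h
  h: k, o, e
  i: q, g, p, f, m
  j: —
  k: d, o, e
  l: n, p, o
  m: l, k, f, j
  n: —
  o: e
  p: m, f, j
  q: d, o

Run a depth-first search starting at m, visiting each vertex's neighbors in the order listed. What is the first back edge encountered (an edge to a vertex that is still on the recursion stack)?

p→m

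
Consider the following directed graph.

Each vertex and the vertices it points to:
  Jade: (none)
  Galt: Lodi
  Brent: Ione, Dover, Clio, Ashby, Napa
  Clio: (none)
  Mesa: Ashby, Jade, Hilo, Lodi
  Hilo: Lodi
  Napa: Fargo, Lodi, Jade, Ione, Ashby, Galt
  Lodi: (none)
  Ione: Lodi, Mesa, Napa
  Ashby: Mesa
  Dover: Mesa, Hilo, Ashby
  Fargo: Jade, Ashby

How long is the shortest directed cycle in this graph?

For each vertex v, BFS finds the shortest path from v back to v.
The shortest such closed walk is Napa → Ione → Napa, length 2.

2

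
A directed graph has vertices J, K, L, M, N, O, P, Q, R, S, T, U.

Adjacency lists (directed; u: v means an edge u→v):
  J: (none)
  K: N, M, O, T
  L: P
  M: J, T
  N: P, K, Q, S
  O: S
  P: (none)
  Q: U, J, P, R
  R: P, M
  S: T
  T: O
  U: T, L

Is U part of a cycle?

No

U lies on a cycle iff there is a path from U back to itself.
Exploring from U, it never reaches itself; equivalently, its strongly connected component is a singleton.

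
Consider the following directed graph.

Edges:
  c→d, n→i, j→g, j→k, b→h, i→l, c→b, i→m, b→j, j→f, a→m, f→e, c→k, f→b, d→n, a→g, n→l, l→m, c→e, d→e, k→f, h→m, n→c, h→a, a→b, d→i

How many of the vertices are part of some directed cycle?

A vertex is on a directed cycle iff it belongs to a strongly connected component of size ≥ 2 (or has a self-loop).
The vertices on cycles are {a, b, c, d, f, h, j, k, n} — 9 in total.

9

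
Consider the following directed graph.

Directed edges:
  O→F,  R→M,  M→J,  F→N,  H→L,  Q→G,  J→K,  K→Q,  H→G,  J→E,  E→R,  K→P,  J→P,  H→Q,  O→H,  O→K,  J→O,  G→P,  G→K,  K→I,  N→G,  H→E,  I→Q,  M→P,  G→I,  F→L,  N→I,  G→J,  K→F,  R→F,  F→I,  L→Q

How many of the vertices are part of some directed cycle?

13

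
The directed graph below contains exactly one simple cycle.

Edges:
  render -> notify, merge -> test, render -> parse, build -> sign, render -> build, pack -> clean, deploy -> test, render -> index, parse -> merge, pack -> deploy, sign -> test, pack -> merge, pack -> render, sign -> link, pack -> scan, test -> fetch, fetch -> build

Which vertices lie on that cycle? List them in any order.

DFS with gray/black marking from build:
build gray
  sign gray
    test gray
      fetch gray
        fetch→build: build is gray → back edge
Back edge closes the cycle build → sign → test → fetch → build; its vertices are {sign, test, build, fetch}.

sign, test, build, fetch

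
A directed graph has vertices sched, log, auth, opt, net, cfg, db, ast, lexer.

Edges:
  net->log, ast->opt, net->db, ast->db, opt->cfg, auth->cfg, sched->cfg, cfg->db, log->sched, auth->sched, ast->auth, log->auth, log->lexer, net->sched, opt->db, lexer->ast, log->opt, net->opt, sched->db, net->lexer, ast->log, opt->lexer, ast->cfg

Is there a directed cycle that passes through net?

No

net lies on a cycle iff there is a path from net back to itself.
Exploring from net, it never reaches itself; equivalently, its strongly connected component is a singleton.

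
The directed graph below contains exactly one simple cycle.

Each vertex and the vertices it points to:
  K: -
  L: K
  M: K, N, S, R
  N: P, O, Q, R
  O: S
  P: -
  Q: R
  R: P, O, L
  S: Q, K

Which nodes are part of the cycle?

O, Q, R, S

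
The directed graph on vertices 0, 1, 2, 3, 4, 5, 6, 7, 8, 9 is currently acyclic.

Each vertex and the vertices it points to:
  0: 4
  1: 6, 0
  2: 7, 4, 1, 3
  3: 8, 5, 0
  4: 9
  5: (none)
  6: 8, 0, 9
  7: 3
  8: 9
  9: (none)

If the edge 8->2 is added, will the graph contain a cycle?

Yes

Adding 8→2 creates a cycle iff 2 can already reach 8.
Path from 2: 2 → 3 → 8.
So 2 → … → 8 → 2 is a cycle.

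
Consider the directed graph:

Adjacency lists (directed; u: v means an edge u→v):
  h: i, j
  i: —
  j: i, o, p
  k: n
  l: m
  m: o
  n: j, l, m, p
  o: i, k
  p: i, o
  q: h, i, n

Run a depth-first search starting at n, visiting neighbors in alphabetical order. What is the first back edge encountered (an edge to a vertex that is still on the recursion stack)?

DFS from n (visiting neighbors in alphabetical order); mark gray on enter, black on exit:
n gray
  j gray
    i gray
    i black
    o gray
      o→i: i black — skip
      k gray
        k→n: n is gray → back edge
First back edge: k → n.

k→n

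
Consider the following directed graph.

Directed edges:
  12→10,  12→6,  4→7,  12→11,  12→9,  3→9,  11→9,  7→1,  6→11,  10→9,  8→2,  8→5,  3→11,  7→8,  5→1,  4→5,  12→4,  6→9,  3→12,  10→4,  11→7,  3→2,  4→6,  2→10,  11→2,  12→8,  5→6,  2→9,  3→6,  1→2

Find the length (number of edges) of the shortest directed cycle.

5

For each vertex v, BFS finds the shortest path from v back to v.
The shortest such closed walk is 4 → 6 → 11 → 2 → 10 → 4, length 5.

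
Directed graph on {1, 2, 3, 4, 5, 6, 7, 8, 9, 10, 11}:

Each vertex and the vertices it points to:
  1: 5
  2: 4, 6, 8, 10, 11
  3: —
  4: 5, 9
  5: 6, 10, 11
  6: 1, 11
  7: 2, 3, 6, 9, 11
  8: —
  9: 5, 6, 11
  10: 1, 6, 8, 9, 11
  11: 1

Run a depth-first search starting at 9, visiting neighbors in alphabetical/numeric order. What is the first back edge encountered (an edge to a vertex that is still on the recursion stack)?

DFS from 9 (visiting neighbors in alphabetical/numeric order); mark gray on enter, black on exit:
9 gray
  5 gray
    6 gray
      1 gray
        1→5: 5 is gray → back edge
First back edge: 1 → 5.

1->5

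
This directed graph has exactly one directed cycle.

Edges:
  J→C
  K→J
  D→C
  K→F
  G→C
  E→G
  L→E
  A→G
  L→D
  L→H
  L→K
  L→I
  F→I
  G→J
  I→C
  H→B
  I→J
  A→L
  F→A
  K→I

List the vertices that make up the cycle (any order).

A, F, K, L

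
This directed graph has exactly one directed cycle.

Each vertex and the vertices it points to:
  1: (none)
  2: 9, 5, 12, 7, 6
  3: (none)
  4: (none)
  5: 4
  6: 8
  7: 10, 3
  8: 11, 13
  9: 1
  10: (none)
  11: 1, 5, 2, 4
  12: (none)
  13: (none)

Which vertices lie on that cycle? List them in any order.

DFS with gray/black marking from 2:
2 gray
  9 gray
    1 gray
    1 black
  9 black
  5 gray
    4 gray
    4 black
  5 black
  12 gray
  12 black
  7 gray
    10 gray
    10 black
    3 gray
    3 black
  7 black
  6 gray
    8 gray
      11 gray
        11→1: 1 black — skip
        11→5: 5 black — skip
        11→2: 2 is gray → back edge
Back edge closes the cycle 2 → 6 → 8 → 11 → 2; its vertices are {2, 6, 8, 11}.

2, 6, 8, 11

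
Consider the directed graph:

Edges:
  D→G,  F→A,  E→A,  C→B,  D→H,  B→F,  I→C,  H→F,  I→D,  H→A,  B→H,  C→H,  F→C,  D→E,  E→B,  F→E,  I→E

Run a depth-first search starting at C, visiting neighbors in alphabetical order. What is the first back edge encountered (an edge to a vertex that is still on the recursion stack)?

DFS from C (visiting neighbors in alphabetical order); mark gray on enter, black on exit:
C gray
  B gray
    F gray
      A gray
      A black
      F→C: C is gray → back edge
First back edge: F → C.

F→C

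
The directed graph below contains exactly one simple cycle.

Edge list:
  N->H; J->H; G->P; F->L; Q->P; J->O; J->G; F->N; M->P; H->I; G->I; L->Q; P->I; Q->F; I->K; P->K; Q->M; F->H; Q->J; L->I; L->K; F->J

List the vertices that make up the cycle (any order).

F, L, Q

DFS with gray/black marking from Q:
Q gray
  M gray
    P gray
      K gray
      K black
      I gray
        I→K: K black — skip
      I black
    P black
  M black
  Q→P: P black — skip
  F gray
    N gray
      H gray
        H→I: I black — skip
      H black
    N black
    J gray
      O gray
      O black
      G gray
        G→P: P black — skip
        G→I: I black — skip
      G black
      J→H: H black — skip
    J black
    F→H: H black — skip
    L gray
      L→Q: Q is gray → back edge
Back edge closes the cycle Q → F → L → Q; its vertices are {F, L, Q}.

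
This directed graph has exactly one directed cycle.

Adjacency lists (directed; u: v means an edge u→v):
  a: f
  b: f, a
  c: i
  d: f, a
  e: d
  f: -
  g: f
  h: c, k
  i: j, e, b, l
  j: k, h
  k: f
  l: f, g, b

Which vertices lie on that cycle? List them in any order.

c, h, i, j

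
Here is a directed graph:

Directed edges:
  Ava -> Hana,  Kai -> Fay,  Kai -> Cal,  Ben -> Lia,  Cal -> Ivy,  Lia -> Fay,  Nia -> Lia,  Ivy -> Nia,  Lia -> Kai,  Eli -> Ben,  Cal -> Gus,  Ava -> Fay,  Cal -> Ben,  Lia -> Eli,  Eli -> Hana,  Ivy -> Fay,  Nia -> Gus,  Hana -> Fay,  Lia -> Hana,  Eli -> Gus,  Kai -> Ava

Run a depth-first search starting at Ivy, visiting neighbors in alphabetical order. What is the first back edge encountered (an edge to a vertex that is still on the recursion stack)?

DFS from Ivy (visiting neighbors in alphabetical order); mark gray on enter, black on exit:
Ivy gray
  Fay gray
  Fay black
  Nia gray
    Gus gray
    Gus black
    Lia gray
      Eli gray
        Ben gray
          Ben→Lia: Lia is gray → back edge
First back edge: Ben → Lia.

Ben->Lia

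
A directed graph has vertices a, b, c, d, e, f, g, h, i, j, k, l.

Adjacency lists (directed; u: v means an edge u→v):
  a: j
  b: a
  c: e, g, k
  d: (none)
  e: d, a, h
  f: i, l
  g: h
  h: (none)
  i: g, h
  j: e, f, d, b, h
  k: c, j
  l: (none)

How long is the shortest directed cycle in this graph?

2

For each vertex v, BFS finds the shortest path from v back to v.
The shortest such closed walk is c → k → c, length 2.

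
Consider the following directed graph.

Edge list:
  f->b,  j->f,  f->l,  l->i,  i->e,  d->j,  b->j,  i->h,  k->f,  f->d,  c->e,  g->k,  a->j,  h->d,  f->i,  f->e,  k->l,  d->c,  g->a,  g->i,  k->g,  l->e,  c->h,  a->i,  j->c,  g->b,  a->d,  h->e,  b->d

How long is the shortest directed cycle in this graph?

For each vertex v, BFS finds the shortest path from v back to v.
The shortest such closed walk is k → g → k, length 2.

2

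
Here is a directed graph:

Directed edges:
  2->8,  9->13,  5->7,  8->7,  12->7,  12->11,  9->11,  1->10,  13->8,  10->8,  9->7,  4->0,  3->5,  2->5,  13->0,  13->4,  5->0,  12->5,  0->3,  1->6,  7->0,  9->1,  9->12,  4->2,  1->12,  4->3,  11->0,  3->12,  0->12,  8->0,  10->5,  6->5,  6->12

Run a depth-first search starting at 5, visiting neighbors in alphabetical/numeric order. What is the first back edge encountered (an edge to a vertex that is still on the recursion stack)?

3->5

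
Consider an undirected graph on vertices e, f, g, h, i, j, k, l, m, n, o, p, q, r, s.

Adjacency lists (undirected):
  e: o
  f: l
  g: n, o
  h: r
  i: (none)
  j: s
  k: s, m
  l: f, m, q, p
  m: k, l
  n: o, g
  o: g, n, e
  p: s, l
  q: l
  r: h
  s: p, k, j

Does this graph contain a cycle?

DFS, tracking each vertex's parent; an edge to a visited non-parent vertex closes a cycle.
Start from o:
visit o (parent –)
  visit g (parent o)
    visit n (parent g)
      n–o: o visited and ≠ parent → cycle
Cycle: o – g – n – o.

Yes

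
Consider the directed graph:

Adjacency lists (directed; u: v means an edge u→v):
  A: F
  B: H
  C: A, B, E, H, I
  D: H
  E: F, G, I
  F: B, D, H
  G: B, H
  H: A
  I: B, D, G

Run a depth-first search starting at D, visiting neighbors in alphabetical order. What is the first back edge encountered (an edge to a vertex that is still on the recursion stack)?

B→H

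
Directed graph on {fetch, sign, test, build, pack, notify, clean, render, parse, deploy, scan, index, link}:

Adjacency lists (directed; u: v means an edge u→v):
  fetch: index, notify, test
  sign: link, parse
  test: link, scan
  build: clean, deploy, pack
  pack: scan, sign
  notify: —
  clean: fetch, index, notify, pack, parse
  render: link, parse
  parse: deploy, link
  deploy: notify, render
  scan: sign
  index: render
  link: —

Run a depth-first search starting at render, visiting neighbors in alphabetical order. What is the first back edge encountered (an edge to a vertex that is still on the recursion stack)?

DFS from render (visiting neighbors in alphabetical order); mark gray on enter, black on exit:
render gray
  link gray
  link black
  parse gray
    deploy gray
      notify gray
      notify black
      deploy→render: render is gray → back edge
First back edge: deploy → render.

deploy->render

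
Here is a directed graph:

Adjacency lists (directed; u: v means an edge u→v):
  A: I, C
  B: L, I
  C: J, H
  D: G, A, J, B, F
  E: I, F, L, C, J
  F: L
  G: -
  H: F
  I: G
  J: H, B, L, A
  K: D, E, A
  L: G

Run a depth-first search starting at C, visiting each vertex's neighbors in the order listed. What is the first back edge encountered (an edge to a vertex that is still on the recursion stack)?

A->C

DFS from C (visiting each vertex's neighbors in the order listed); mark gray on enter, black on exit:
C gray
  J gray
    H gray
      F gray
        L gray
          G gray
          G black
        L black
      F black
    H black
    B gray
      B→L: L black — skip
      I gray
        I→G: G black — skip
      I black
    B black
    J→L: L black — skip
    A gray
      A→I: I black — skip
      A→C: C is gray → back edge
First back edge: A → C.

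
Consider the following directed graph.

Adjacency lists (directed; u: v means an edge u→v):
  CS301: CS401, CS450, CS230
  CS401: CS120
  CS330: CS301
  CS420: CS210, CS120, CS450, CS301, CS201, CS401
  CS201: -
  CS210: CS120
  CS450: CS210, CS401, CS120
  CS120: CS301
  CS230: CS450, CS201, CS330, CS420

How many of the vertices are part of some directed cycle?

A vertex is on a directed cycle iff it belongs to a strongly connected component of size ≥ 2 (or has a self-loop).
The vertices on cycles are {CS120, CS210, CS230, CS301, CS330, CS401, CS420, CS450} — 8 in total.

8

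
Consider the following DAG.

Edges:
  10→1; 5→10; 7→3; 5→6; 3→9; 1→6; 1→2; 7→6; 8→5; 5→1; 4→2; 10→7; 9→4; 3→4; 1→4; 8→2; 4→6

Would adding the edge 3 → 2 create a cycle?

No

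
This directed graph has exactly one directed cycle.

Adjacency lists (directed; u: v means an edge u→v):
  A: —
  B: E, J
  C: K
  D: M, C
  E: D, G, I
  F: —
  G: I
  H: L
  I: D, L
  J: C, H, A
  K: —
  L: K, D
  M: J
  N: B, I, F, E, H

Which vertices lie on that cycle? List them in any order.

DFS with gray/black marking from J:
J gray
  C gray
    K gray
    K black
  C black
  H gray
    L gray
      L→K: K black — skip
      D gray
        M gray
          M→J: J is gray → back edge
Back edge closes the cycle J → H → L → D → M → J; its vertices are {D, H, J, L, M}.

D, H, J, L, M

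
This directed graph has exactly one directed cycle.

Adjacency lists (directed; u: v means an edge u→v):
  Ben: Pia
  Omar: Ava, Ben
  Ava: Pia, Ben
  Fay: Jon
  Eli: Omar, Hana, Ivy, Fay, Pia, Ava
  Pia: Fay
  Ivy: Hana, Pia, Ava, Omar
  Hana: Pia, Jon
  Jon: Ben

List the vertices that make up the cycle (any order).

Ben, Fay, Jon, Pia

DFS with gray/black marking from Fay:
Fay gray
  Jon gray
    Ben gray
      Pia gray
        Pia→Fay: Fay is gray → back edge
Back edge closes the cycle Fay → Jon → Ben → Pia → Fay; its vertices are {Ben, Fay, Jon, Pia}.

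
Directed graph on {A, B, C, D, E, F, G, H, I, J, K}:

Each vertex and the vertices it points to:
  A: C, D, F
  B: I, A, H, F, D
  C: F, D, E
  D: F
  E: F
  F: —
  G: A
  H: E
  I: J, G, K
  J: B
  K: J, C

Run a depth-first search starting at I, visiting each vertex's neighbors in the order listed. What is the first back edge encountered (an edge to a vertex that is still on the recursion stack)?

DFS from I (visiting each vertex's neighbors in the order listed); mark gray on enter, black on exit:
I gray
  J gray
    B gray
      B→I: I is gray → back edge
First back edge: B → I.

B->I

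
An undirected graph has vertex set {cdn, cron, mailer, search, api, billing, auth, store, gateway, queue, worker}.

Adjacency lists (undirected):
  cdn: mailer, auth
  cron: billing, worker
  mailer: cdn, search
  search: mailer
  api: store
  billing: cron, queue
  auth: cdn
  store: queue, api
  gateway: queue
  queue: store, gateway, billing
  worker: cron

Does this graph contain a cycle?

No

DFS, tracking each vertex's parent; an edge to a visited non-parent vertex closes a cycle.
Start from billing:
visit billing (parent –)
  visit cron (parent billing)
    cron–billing: parent, skip
    visit worker (parent cron)
      worker–cron: parent, skip
  visit queue (parent billing)
    visit store (parent queue)
      store–queue: parent, skip
      visit api (parent store)
        api–store: parent, skip
    visit gateway (parent queue)
      gateway–queue: parent, skip
    queue–billing: parent, skip
visit cdn (parent –)
  visit mailer (parent cdn)
    mailer–cdn: parent, skip
    visit search (parent mailer)
      search–mailer: parent, skip
  visit auth (parent cdn)
    auth–cdn: parent, skip
No non-parent visited neighbor found — the graph is a forest.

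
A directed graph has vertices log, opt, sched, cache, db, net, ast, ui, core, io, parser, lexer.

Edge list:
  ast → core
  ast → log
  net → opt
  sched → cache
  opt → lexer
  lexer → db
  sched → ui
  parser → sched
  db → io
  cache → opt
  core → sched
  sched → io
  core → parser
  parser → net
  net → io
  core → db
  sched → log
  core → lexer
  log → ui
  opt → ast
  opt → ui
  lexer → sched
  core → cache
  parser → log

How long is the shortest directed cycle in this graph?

4

For each vertex v, BFS finds the shortest path from v back to v.
The shortest such closed walk is core → cache → opt → ast → core, length 4.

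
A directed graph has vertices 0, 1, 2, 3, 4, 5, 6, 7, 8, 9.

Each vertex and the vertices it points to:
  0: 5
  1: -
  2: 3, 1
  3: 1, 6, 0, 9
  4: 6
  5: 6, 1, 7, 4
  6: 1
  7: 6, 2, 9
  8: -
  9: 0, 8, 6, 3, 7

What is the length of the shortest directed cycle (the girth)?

2

For each vertex v, BFS finds the shortest path from v back to v.
The shortest such closed walk is 7 → 9 → 7, length 2.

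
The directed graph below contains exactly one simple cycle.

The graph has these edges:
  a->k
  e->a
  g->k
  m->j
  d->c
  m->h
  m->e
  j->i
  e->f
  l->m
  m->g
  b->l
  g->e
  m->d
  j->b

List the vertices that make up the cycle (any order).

b, j, l, m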